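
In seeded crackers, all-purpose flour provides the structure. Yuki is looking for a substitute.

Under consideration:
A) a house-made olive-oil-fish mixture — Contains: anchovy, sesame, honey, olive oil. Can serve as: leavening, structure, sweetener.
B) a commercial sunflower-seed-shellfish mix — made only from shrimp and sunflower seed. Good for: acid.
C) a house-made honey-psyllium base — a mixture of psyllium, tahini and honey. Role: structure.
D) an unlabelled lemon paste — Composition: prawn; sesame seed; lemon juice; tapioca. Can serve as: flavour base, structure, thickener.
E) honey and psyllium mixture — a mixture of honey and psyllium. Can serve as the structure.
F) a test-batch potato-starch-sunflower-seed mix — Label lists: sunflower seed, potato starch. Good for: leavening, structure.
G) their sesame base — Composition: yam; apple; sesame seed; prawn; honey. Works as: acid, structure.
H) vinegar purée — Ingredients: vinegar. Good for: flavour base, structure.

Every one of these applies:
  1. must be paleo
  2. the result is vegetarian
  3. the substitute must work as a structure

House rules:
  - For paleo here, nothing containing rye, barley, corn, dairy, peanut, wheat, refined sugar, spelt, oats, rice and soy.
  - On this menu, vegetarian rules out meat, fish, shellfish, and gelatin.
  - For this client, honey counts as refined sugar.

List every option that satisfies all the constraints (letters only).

A: has honey, so not paleo; has anchovy, so not vegetarian — reject
B: not usable as a structure; has shrimp, so not vegetarian — no
C: has honey, so not paleo — out
D: has prawn, so not vegetarian — out
E: has honey, so not paleo — no
F: all constraints satisfied — valid
G: has honey, so not paleo; has prawn, so not vegetarian — no
H: nothing on the exclusion list — keep

F, H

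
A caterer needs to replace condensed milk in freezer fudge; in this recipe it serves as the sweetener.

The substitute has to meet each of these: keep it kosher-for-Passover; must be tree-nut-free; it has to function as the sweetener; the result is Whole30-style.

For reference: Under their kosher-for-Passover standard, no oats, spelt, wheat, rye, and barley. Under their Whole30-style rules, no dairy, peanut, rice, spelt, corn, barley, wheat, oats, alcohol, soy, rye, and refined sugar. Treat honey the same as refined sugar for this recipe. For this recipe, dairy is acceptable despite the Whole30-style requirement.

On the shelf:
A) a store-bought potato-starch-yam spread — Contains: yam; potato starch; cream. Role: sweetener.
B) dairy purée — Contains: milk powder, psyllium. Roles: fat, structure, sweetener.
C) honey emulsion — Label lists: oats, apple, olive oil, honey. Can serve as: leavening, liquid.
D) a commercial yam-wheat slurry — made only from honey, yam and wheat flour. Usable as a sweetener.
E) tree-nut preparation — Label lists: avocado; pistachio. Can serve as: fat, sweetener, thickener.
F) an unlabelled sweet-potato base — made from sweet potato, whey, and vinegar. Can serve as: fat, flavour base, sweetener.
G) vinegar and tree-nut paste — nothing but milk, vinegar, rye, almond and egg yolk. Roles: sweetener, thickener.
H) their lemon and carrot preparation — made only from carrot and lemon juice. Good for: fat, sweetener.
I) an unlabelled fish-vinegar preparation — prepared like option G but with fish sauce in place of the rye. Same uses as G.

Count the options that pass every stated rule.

A: dairy is permitted under the Whole30-style carve-out; nothing else excluded — valid
B: dairy is permitted under the Whole30-style carve-out; nothing else excluded — keep
C: not usable as a sweetener; has oats, so not kosher-for-Passover (and 1 more) — no
D: has wheat flour, so not kosher-for-Passover; has honey, so not Whole30-style — out
E: has pistachio, so not tree-nut-free — out
F: dairy is permitted under the Whole30-style carve-out; nothing else excluded — OK
G: has rye, so not kosher-for-Passover; has rye, so not Whole30-style (and 1 more) — no
H: only carrot and lemon juice; none excluded — valid
I: has almond, so not tree-nut-free — reject

4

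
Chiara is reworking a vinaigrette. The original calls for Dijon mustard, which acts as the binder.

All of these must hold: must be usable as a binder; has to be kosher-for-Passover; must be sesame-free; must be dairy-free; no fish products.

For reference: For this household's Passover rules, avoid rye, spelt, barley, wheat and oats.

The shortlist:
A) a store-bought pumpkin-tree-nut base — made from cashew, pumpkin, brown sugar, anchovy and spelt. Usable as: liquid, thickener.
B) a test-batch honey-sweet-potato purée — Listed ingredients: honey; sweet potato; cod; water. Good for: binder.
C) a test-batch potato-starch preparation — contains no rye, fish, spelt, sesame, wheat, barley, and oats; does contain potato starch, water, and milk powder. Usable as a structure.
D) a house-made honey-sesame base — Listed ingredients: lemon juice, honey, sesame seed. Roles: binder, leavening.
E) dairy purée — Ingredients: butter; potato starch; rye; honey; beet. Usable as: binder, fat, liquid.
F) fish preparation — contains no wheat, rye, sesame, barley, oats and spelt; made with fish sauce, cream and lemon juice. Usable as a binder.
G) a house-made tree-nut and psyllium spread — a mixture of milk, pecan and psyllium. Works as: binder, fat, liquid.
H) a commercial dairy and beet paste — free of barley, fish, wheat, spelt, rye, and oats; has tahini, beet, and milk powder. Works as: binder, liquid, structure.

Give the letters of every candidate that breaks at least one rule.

A, B, C, D, E, F, G, H

A: not usable as a binder; has spelt, so not kosher-for-Passover (and 1 more) — reject
B: has cod, so not fish-free — no
C: not usable as a binder; has milk powder, so not dairy-free — reject
D: has sesame seed, so not sesame-free — no
E: has rye, so not kosher-for-Passover; has butter, so not dairy-free — out
F: has fish sauce, so not fish-free; has cream, so not dairy-free — reject
G: has milk, so not dairy-free — out
H: has milk powder, so not dairy-free; has tahini, so not sesame-free — no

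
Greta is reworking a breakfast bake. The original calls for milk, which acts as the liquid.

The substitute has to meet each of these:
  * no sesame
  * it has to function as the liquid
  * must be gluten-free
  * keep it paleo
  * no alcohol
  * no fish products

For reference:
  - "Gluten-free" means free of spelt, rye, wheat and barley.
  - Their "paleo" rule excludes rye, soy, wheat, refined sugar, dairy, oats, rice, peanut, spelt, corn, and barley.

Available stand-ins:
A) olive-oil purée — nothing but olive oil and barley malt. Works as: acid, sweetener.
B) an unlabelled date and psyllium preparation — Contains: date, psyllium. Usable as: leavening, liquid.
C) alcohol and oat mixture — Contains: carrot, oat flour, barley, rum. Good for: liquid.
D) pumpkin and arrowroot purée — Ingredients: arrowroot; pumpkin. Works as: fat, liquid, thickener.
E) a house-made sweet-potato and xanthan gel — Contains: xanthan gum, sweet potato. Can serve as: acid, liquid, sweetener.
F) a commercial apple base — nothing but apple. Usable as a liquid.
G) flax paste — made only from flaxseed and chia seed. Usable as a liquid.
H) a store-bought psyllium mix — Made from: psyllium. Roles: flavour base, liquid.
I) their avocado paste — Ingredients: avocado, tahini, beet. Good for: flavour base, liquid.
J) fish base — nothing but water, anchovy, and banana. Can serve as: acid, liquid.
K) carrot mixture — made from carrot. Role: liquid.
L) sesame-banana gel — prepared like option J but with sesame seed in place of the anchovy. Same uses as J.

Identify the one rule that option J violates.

fish-free

usable as a liquid: satisfied
gluten-free: satisfied
paleo: satisfied
sesame-free: satisfied
fish-free: has anchovy — fails
alcohol-free: satisfied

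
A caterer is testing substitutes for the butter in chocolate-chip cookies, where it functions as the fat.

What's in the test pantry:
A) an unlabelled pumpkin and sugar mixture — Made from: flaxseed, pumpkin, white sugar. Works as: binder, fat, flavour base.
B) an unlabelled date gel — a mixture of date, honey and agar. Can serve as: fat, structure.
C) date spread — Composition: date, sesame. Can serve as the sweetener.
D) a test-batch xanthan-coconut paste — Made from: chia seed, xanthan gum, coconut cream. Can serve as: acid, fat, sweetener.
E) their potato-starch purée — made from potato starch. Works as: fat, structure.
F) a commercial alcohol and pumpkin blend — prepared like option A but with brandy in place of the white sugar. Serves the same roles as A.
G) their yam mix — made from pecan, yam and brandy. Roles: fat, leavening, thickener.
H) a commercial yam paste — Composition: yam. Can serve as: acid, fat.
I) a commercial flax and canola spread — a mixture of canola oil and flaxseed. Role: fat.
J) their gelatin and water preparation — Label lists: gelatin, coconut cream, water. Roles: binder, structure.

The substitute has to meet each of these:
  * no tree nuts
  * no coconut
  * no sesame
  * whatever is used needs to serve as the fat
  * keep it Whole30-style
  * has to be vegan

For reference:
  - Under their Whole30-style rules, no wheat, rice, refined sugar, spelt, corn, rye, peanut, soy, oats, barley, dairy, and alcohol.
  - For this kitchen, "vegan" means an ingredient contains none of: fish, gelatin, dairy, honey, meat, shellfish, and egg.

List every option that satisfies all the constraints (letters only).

E, H, I

A: has white sugar, so not Whole30-style — no
B: has honey, so not vegan — reject
C: not usable as a fat; has sesame, so not sesame-free — reject
D: has coconut cream, so not coconut-free — reject
E: only potato starch; none excluded — valid
F: has brandy, so not Whole30-style — reject
G: has brandy, so not Whole30-style; has pecan, so not tree-nut-free — out
H: Whole30-style, no tree nuts — OK
I: every rule checks out — keep
J: not usable as a fat; has gelatin, so not vegan (and 1 more) — no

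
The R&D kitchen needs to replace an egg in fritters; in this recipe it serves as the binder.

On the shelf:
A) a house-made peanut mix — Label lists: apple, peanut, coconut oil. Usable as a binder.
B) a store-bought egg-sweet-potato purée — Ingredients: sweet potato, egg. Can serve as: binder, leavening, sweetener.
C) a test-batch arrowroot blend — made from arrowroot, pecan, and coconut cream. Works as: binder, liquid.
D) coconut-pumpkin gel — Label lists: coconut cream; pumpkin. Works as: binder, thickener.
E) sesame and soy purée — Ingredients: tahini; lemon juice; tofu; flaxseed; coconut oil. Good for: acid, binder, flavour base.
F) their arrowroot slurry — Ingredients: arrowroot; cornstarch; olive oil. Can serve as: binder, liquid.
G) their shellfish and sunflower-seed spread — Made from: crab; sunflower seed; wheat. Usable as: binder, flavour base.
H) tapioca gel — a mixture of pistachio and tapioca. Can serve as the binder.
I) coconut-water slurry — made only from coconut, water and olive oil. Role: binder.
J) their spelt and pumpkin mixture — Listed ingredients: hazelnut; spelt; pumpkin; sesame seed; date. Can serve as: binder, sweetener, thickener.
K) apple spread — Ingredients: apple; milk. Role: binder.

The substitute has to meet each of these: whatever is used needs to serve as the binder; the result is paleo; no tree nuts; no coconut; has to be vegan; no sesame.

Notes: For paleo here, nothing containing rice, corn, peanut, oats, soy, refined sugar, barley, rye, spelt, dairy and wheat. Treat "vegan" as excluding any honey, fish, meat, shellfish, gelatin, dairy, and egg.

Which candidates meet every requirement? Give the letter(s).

none

A: has peanut, so not paleo; has coconut oil, so not coconut-free — out
B: has egg, so not vegan — reject
C: has pecan, so not tree-nut-free; has coconut cream, so not coconut-free — reject
D: has coconut cream, so not coconut-free — no
E: has tofu, so not paleo; has coconut oil, so not coconut-free (and 1 more) — out
F: has cornstarch, so not paleo — reject
G: has wheat, so not paleo; has crab, so not vegan — reject
H: has pistachio, so not tree-nut-free — out
I: has coconut, so not coconut-free — reject
J: has spelt, so not paleo; has hazelnut, so not tree-nut-free (and 1 more) — out
K: has milk, so not paleo; has milk, so not vegan — reject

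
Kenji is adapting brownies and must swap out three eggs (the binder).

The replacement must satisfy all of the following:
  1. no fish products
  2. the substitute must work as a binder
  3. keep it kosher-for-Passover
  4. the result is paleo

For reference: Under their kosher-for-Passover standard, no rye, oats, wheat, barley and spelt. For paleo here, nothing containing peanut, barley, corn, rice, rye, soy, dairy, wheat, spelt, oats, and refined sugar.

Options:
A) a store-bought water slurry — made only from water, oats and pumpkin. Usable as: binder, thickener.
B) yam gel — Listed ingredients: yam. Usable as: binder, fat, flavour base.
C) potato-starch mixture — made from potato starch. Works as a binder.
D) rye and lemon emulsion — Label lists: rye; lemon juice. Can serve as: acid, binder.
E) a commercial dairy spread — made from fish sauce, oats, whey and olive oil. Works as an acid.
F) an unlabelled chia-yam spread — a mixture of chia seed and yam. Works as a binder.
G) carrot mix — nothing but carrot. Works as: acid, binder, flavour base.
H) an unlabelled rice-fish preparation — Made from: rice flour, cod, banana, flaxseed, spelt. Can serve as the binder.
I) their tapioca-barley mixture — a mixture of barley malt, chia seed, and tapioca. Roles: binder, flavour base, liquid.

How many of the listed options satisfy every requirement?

A: has oats, so not kosher-for-Passover; has oats, so not paleo — no
B: only yam; none excluded — OK
C: works as a binder, kosher-for-Passover, paleo — OK
D: has rye, so not kosher-for-Passover; has rye, so not paleo — reject
E: not usable as a binder; has oats, so not kosher-for-Passover (and 2 more) — no
F: only chia seed and yam; none excluded — valid
G: all constraints satisfied — keep
H: has spelt, so not kosher-for-Passover; has rice flour, so not paleo (and 1 more) — no
I: has barley malt, so not kosher-for-Passover; has barley malt, so not paleo — no

4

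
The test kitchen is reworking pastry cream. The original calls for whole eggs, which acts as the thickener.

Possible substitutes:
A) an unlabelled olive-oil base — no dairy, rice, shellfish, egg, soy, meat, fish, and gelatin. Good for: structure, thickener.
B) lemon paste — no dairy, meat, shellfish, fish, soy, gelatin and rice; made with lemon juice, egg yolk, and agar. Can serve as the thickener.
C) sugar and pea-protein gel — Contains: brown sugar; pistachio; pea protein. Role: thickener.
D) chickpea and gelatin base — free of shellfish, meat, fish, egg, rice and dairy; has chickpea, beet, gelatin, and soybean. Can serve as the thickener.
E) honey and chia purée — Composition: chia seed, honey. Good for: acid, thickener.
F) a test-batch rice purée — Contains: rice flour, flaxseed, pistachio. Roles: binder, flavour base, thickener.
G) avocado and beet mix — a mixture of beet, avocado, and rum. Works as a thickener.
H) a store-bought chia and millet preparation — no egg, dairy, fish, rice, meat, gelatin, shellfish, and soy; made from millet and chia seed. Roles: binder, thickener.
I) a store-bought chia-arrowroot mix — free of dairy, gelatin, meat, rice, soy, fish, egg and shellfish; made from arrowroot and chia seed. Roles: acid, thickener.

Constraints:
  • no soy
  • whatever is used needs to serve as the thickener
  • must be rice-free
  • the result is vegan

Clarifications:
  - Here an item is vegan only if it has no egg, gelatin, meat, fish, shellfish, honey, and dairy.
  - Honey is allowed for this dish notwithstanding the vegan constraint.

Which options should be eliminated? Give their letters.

B, D, F

A: all constraints satisfied — OK
B: has egg yolk, so not vegan — out
C: works as a thickener, no soy, vegan — OK
D: has gelatin, so not vegan; has soybean, so not soy-free — no
E: honey is permitted under the vegan carve-out; nothing else excluded — keep
F: has rice flour, so not rice-free — no
G: works as a thickener, no soy, vegan — valid
H: works as a thickener, vegan, no rice — OK
I: works as a thickener, vegan, no rice — valid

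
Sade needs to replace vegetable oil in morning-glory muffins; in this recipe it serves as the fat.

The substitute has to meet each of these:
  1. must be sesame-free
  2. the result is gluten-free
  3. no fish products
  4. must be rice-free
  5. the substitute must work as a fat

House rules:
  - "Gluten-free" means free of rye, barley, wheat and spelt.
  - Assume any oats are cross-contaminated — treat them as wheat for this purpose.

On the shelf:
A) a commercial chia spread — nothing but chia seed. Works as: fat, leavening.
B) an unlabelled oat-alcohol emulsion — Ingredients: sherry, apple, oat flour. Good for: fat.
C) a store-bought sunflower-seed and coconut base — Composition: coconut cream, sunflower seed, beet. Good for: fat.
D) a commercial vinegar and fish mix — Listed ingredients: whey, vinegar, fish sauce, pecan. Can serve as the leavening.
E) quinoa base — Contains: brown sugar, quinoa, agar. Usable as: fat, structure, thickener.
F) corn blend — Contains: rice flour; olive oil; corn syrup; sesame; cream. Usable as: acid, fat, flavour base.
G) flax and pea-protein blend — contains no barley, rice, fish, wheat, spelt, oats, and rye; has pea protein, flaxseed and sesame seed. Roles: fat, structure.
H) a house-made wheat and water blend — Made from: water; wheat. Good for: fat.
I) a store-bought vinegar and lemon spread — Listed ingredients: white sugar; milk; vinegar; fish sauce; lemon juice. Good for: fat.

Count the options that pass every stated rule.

3

A: all constraints satisfied — valid
B: has oat flour, so not gluten-free — reject
C: only coconut cream, sunflower seed and beet; none excluded — valid
D: not usable as a fat; has fish sauce, so not fish-free — no
E: only brown sugar, agar and quinoa; none excluded — keep
F: has rice flour, so not rice-free; has sesame, so not sesame-free — no
G: has sesame seed, so not sesame-free — reject
H: has wheat, so not gluten-free — reject
I: has fish sauce, so not fish-free — no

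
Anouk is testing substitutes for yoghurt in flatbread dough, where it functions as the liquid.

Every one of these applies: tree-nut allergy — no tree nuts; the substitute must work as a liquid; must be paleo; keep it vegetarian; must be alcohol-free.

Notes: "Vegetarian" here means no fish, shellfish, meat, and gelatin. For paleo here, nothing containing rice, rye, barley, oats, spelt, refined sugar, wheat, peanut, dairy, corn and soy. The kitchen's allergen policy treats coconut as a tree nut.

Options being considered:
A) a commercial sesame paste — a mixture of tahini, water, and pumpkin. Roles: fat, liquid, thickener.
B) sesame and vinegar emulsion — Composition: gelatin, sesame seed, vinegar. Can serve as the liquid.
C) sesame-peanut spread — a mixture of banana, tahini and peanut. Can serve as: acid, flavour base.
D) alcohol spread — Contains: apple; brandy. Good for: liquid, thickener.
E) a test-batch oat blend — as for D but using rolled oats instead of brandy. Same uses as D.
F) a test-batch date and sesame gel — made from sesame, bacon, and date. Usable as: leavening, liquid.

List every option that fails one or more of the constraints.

A: nothing on the exclusion list — OK
B: has gelatin, so not vegetarian — out
C: not usable as a liquid; has peanut, so not paleo — reject
D: has brandy, so not alcohol-free — no
E: has rolled oats, so not paleo — out
F: has bacon, so not vegetarian — out

B, C, D, E, F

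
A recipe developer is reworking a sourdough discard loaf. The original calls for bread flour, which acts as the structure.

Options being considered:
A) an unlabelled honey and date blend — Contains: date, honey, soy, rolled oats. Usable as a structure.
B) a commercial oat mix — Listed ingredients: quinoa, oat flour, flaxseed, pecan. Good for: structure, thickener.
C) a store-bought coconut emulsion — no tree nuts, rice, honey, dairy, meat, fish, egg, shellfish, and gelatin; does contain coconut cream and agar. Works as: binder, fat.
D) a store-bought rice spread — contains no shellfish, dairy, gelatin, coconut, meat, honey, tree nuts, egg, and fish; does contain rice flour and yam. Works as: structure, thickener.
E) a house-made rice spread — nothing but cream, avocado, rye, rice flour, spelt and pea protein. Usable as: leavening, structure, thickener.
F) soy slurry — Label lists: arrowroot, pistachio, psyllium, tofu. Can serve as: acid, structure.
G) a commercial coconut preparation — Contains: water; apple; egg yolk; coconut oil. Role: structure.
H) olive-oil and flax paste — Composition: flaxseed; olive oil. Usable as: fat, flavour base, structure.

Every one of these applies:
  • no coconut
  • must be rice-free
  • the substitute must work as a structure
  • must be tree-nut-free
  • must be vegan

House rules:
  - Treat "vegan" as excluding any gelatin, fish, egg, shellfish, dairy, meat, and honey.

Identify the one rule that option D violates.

rice-free

usable as a structure: satisfied
vegan: satisfied
tree-nut-free: satisfied
coconut-free: satisfied
rice-free: has rice flour — fails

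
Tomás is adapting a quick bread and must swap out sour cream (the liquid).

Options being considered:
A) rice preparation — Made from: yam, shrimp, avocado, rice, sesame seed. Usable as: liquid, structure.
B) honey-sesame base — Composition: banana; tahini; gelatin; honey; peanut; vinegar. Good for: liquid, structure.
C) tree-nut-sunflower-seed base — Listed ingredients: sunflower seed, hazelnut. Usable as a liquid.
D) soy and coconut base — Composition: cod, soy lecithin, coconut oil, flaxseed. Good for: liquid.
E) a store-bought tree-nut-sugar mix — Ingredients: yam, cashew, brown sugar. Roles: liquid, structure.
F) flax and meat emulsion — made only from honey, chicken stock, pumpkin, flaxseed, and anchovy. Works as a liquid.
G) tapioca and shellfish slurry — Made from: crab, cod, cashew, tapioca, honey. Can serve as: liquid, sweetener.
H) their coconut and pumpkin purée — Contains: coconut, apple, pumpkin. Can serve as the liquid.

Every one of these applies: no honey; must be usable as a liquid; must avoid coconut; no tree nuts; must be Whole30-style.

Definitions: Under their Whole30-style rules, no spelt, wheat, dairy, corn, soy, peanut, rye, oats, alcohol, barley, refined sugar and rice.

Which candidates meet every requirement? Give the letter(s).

none

A: has rice, so not Whole30-style — no
B: has peanut, so not Whole30-style; has honey, so not honey-free — no
C: has hazelnut, so not tree-nut-free — reject
D: has soy lecithin, so not Whole30-style; has coconut oil, so not coconut-free — out
E: has brown sugar, so not Whole30-style; has cashew, so not tree-nut-free — reject
F: has honey, so not honey-free — no
G: has honey, so not honey-free; has cashew, so not tree-nut-free — no
H: has coconut, so not coconut-free — no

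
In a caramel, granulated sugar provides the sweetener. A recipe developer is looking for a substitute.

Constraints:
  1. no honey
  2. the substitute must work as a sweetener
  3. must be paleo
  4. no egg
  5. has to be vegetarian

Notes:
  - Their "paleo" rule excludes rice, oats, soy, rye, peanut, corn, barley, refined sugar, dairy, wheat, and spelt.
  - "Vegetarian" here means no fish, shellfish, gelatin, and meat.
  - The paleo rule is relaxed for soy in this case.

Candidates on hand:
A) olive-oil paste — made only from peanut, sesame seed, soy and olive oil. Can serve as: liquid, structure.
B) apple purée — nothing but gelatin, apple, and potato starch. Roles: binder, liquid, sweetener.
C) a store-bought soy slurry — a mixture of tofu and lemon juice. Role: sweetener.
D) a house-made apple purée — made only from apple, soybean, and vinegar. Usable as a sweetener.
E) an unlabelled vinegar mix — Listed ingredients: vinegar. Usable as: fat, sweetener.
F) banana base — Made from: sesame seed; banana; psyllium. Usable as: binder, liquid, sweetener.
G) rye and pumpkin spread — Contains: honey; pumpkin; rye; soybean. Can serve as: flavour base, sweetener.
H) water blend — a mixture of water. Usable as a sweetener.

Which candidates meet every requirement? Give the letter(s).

C, D, E, F, H

A: not usable as a sweetener; has peanut, so not paleo — no
B: has gelatin, so not vegetarian — reject
C: soy is permitted under the paleo carve-out; nothing else excluded — keep
D: soy is permitted under the paleo carve-out; nothing else excluded — OK
E: all constraints satisfied — keep
F: no honey, no egg — OK
G: has rye, so not paleo; has honey, so not honey-free — reject
H: works as a sweetener, paleo, vegetarian — keep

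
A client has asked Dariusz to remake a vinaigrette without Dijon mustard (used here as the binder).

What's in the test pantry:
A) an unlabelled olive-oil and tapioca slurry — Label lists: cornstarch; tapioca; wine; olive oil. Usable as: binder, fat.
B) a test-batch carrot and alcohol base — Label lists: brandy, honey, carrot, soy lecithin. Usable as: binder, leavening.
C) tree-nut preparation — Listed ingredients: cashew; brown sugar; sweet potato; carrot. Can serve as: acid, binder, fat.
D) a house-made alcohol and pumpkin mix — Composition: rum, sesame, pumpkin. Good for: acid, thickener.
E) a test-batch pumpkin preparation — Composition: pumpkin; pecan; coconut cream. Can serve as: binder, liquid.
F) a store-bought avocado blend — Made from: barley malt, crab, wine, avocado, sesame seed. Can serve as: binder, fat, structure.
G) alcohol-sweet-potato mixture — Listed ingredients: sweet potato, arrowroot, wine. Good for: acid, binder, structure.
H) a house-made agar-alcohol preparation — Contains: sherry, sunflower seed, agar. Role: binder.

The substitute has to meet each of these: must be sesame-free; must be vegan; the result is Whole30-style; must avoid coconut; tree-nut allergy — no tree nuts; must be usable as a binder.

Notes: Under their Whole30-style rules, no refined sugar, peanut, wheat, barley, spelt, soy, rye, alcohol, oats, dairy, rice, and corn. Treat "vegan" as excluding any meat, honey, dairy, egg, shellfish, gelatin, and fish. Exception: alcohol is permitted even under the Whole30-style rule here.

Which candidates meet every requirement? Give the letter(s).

A: has cornstarch, so not Whole30-style — no
B: has soy lecithin, so not Whole30-style; has honey, so not vegan — no
C: has brown sugar, so not Whole30-style; has cashew, so not tree-nut-free — no
D: not usable as a binder; has sesame, so not sesame-free — reject
E: has pecan, so not tree-nut-free; has coconut cream, so not coconut-free — no
F: has barley malt, so not Whole30-style; has crab, so not vegan (and 1 more) — reject
G: alcohol is permitted under the Whole30-style carve-out; nothing else excluded — keep
H: alcohol is permitted under the Whole30-style carve-out; nothing else excluded — valid

G, H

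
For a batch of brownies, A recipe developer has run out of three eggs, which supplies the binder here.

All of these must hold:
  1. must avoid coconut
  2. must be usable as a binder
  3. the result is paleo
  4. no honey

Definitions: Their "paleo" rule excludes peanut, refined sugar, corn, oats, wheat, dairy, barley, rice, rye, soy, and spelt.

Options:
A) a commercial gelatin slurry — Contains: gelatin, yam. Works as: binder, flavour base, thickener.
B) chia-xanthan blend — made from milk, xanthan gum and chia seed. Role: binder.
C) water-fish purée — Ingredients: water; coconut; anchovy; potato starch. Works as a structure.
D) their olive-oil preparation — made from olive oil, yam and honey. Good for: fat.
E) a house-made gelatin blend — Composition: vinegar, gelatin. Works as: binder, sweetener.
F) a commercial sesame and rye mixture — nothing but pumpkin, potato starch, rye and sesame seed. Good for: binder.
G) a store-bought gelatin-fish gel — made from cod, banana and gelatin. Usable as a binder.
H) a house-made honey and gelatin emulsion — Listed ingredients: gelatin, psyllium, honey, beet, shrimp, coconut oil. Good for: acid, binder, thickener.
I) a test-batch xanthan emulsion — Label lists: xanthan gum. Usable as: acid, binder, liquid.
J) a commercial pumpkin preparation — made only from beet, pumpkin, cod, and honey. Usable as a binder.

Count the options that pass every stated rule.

4

A: only gelatin and yam; none excluded — OK
B: has milk, so not paleo — out
C: not usable as a binder; has coconut, so not coconut-free — no
D: not usable as a binder; has honey, so not honey-free — reject
E: nothing on the exclusion list — keep
F: has rye, so not paleo — out
G: every rule checks out — OK
H: has coconut oil, so not coconut-free; has honey, so not honey-free — out
I: no coconut, paleo — valid
J: has honey, so not honey-free — out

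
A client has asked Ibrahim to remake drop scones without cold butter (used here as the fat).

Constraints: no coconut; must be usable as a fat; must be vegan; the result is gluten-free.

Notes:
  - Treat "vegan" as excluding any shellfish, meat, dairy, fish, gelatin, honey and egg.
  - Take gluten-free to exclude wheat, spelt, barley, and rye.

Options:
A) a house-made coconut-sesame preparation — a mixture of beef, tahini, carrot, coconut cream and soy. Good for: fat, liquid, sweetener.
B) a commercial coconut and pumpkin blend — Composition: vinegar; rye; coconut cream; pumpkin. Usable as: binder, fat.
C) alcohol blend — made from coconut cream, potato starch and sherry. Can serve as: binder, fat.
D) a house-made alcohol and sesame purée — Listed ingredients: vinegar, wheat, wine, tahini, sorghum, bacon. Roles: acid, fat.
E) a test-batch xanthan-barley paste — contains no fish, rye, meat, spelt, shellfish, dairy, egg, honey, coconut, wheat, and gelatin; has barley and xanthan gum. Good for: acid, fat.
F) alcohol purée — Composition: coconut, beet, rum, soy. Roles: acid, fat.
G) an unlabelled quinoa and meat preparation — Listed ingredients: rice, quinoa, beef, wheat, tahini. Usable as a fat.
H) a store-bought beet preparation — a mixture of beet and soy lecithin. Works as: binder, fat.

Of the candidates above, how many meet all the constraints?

A: has beef, so not vegan; has coconut cream, so not coconut-free — reject
B: has rye, so not gluten-free; has coconut cream, so not coconut-free — reject
C: has coconut cream, so not coconut-free — reject
D: has bacon, so not vegan; has wheat, so not gluten-free — no
E: has barley, so not gluten-free — reject
F: has coconut, so not coconut-free — reject
G: has beef, so not vegan; has wheat, so not gluten-free — reject
H: only soy lecithin and beet; none excluded — valid

1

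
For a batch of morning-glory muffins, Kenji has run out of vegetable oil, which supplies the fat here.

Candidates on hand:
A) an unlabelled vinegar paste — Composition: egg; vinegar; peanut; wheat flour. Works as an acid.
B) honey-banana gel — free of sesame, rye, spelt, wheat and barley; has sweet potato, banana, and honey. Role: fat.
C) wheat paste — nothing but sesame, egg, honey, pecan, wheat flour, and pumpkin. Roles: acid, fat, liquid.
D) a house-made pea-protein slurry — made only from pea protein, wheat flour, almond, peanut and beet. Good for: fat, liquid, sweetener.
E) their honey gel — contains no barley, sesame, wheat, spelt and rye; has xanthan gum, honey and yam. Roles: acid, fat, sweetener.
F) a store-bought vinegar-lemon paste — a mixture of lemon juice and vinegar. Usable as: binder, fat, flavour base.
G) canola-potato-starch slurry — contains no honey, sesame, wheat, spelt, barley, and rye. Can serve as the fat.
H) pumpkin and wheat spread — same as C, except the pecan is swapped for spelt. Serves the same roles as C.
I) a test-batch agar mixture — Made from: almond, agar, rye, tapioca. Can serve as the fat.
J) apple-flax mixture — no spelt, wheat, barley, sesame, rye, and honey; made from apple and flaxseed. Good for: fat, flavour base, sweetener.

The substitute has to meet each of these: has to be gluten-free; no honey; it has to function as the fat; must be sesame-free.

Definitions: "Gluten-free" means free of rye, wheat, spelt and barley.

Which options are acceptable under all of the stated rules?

F, G, J

A: not usable as a fat; has wheat flour, so not gluten-free — no
B: has honey, so not honey-free — reject
C: has wheat flour, so not gluten-free; has honey, so not honey-free (and 1 more) — out
D: has wheat flour, so not gluten-free — no
E: has honey, so not honey-free — reject
F: works as a fat, no honey, gluten-free — valid
G: works as a fat, gluten-free, no honey — OK
H: has spelt, so not gluten-free; has honey, so not honey-free (and 1 more) — out
I: has rye, so not gluten-free — no
J: works as a fat, gluten-free, no sesame — keep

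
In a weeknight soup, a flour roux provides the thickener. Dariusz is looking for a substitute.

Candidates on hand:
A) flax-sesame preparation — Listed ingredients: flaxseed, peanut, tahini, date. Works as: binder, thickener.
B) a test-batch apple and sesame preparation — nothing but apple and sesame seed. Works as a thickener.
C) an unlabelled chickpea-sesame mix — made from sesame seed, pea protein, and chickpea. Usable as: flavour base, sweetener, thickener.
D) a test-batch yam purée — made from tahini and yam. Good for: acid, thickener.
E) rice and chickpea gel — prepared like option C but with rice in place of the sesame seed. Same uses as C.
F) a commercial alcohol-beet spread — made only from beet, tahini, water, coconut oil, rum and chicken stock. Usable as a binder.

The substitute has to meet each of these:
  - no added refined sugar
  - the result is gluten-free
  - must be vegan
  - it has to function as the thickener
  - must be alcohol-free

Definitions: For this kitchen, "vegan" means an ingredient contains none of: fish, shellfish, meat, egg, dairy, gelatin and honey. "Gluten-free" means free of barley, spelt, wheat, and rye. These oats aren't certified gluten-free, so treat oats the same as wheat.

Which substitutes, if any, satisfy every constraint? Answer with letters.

A: peanut and tahini etc. — none of it excluded — keep
B: only sesame seed and apple; none excluded — keep
C: every rule checks out — keep
D: no refined sugar, vegan — valid
E: every rule checks out — valid
F: not usable as a thickener; has chicken stock, so not vegan (and 1 more) — no

A, B, C, D, E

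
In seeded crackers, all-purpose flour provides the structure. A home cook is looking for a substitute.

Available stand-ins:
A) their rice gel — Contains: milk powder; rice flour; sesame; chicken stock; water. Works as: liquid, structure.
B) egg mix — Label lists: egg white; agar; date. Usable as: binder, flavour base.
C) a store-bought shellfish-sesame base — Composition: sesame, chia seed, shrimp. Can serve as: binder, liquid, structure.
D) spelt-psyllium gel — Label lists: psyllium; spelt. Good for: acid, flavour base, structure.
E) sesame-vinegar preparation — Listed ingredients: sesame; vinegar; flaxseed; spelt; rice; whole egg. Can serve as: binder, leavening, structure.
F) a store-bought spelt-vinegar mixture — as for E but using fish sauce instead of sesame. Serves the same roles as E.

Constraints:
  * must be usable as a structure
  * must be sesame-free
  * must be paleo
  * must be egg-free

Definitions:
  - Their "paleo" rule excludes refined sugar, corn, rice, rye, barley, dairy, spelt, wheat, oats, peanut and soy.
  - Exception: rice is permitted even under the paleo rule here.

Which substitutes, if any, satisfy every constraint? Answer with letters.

none

A: has milk powder, so not paleo; has sesame, so not sesame-free — reject
B: not usable as a structure; has egg white, so not egg-free — out
C: has sesame, so not sesame-free — no
D: has spelt, so not paleo — reject
E: has spelt, so not paleo; has whole egg, so not egg-free (and 1 more) — reject
F: has spelt, so not paleo; has whole egg, so not egg-free — out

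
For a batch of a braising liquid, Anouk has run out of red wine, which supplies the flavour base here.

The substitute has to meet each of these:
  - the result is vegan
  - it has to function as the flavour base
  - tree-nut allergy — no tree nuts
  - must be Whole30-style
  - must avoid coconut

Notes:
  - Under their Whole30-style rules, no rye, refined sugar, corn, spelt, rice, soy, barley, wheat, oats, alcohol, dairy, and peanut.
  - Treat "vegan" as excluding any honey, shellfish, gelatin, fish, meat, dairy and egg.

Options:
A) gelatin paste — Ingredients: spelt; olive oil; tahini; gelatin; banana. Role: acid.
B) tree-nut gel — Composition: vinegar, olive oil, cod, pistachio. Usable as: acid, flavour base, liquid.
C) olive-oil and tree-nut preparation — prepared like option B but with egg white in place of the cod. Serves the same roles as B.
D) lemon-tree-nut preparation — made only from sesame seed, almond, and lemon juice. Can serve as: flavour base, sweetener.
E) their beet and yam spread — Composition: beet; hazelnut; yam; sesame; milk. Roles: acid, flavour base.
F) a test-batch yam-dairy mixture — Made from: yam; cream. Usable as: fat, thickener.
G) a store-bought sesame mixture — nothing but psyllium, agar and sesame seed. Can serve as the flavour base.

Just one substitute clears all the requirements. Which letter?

A: not usable as a flavour base; has spelt, so not Whole30-style (and 1 more) — reject
B: has cod, so not vegan; has pistachio, so not tree-nut-free — reject
C: has egg white, so not vegan; has pistachio, so not tree-nut-free — reject
D: has almond, so not tree-nut-free — out
E: has milk, so not Whole30-style; has milk, so not vegan (and 1 more) — reject
F: not usable as a flavour base; has cream, so not Whole30-style (and 1 more) — reject
G: no tree nuts, Whole30-style — keep

G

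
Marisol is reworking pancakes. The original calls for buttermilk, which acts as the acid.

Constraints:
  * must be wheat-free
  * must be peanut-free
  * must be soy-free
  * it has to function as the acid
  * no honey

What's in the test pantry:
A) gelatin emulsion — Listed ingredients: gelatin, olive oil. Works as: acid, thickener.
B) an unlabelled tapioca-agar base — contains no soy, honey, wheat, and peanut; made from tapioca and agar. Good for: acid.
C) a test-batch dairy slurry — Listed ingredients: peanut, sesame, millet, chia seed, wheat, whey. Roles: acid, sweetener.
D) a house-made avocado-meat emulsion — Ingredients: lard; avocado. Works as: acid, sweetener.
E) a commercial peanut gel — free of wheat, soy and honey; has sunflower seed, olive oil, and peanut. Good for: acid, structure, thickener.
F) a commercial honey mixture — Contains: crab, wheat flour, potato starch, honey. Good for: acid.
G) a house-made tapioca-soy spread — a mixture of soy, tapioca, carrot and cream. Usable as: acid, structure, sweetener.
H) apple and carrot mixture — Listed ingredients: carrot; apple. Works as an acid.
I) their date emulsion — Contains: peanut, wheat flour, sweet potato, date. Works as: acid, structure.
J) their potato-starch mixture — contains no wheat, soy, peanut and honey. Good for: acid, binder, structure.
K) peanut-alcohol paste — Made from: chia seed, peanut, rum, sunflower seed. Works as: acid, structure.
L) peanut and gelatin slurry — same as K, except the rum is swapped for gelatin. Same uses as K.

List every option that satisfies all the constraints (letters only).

A: works as an acid, no peanut, no wheat — OK
B: works as an acid, no soy, no peanut — valid
C: has wheat, so not wheat-free; has peanut, so not peanut-free — out
D: only lard and avocado; none excluded — valid
E: has peanut, so not peanut-free — no
F: has wheat flour, so not wheat-free; has honey, so not honey-free — reject
G: has soy, so not soy-free — no
H: only carrot and apple; none excluded — valid
I: has wheat flour, so not wheat-free; has peanut, so not peanut-free — no
J: works as an acid, no peanut, no soy — OK
K: has peanut, so not peanut-free — out
L: has peanut, so not peanut-free — out

A, B, D, H, J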